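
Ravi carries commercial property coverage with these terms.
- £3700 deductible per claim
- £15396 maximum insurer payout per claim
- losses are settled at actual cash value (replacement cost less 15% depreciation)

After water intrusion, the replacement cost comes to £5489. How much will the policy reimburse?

Depreciate 15%: the covered value is £5489 × 0.85 = £4665.65.
After the deductible, £4665.65 − £3700 = £965.65 remains.
£965.65 ≤ £15396, so the limit doesn't bind; insurer pays £965.65.

£965.65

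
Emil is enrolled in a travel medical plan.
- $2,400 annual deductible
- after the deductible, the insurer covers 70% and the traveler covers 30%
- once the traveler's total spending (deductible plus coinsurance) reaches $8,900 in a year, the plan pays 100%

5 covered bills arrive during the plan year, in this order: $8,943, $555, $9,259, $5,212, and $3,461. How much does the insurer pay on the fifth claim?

#1 ($8,943): $2,400 to deductible, leaving $6,543; 30% of $6,543 = $1,962.90. Traveler pays $4,362.90; OOP now $4,362.90. Plan pays $8,943 − $4,362.90 = $4,580.10.
#2 ($555): deductible met; 30% of $555 = $166.50. Traveler owes $166.50 (running OOP $4,529.40). Plan pays $555 − $166.50 = $388.50.
#3 ($9,259): deductible met; 30% of $9,259 = $2,777.70. Traveler pays $2,777.70; OOP now $7,307.10. Insurer: $9,259 − $2,777.70 = $6,481.30.
#4 ($5,212): deductible already satisfied, so traveler's share is 30% × $5,212 = $1,563.60. Cost to traveler: $1,563.60. OOP to date $8,870.70. Insurer: $5,212 − $1,563.60 = $3,648.40.
#5 ($3,461): 30% coinsurance on $3,461 = $1,038.30. Adding that to $8,870.70 gives $9,909, past the $8,900 cap; traveler pays only $8,900 − $8,870.70 = $29.30. Insurer: $3,461 − $29.30 = $3,431.70.

$3,431.70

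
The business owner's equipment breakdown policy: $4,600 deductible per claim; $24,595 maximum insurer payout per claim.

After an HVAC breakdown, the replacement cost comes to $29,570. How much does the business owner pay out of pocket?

$4,975

After the deductible, $29,570 − $4,600 = $24,970 remains.
The $24,595 per-incident cap binds; insurer pays $24,595.
Out of pocket: $29,570 − $24,595 = $4,975.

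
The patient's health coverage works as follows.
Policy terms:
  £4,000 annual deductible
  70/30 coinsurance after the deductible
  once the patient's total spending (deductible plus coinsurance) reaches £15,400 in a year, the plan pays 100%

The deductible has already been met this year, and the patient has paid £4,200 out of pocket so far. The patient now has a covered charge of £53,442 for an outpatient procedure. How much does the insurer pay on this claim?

£42,242

With the deductible met, the entire £53,442 is subject to coinsurance.
Coinsurance: £53,442 × 30% = £16,032.60.
Adding £16,032.60 to the £4,200 already spent would give £20,232.60, which exceeds the £15,400 cap; the patient pays just £15,400 − £4,200 = £11,200.
The insurer covers the remainder: £53,442 − £11,200 = £42,242.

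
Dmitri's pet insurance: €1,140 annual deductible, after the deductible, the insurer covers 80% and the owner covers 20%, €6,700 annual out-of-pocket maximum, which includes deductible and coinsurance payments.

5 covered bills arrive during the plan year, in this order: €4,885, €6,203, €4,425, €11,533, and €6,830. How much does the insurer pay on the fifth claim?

€6,451.20

Claim 1 — €4,885: €1,140 to deductible, leaving €3,745; coinsurance €3,745 × 20% = €749. Owner owes €1,889 (running OOP €1,889). Insurer: €4,885 − €1,889 = €2,996.
Claim 2 — €6,203: deductible met; 20% of €6,203 = €1,240.60. Owner pays €1,240.60; OOP now €3,129.60. Plan pays €6,203 − €1,240.60 = €4,962.40.
Claim 3 — €4,425: 20% coinsurance on €4,425 = €885. Owner pays €885; OOP now €4,014.60. Plan pays €4,425 − €885 = €3,540.
Claim 4 — €11,533: deductible met; 20% of €11,533 = €2,306.60. Owner owes €2,306.60 (running OOP €6,321.20). Plan pays €11,533 − €2,306.60 = €9,226.40.
Claim 5 — €6,830: 20% coinsurance on €6,830 = €1,366. Adding that to €6,321.20 gives €7,687.20, past the €6,700 cap; owner pays only €6,700 − €6,321.20 = €378.80. Insurer: €6,830 − €378.80 = €6,451.20.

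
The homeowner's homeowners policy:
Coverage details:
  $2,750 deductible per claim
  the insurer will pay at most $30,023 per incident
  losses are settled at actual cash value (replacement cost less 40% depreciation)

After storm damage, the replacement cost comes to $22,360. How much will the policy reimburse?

At 40% depreciation, ACV = $22,360 − $8,944 = $13,416.
After the deductible, $13,416 − $2,750 = $10,666 remains.
That's under the $30,023 cap, so the insurer reimburses the full $10,666.

$10,666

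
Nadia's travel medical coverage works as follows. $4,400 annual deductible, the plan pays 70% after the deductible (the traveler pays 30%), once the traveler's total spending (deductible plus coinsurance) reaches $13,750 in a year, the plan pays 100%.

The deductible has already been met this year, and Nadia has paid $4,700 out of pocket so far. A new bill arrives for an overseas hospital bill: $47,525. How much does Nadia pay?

The deductible is already satisfied, so the full bill goes to coinsurance.
Coinsurance: $47,525 × 30% = $14,257.50.
Year-to-date out-of-pocket would reach $4,700 + $14,257.50 = $18,957.50, above the $13,750 maximum, so the traveler pays only $13,750 − $4,700 = $9,050.

$9,050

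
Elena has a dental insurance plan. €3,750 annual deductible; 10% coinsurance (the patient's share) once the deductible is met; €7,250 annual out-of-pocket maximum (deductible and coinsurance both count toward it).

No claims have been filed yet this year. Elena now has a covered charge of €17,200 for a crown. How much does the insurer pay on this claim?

€12,105

The full €3,750 deductible is still open; €3,750 of this bill applies to it.
After the €3,750 deductible portion, €17,200 − €3,750 = €13,450 is subject to coinsurance.
10% of €13,450 = €1,345 falls to the patient.
Patient responsibility before any cap: €3,750 + €1,345 = €5,095.
Cumulative spending €0 + €5,095 = €5,095 stays under the €7,250 maximum.
Insurer pays the balance: €17,200 − €5,095 = €12,105.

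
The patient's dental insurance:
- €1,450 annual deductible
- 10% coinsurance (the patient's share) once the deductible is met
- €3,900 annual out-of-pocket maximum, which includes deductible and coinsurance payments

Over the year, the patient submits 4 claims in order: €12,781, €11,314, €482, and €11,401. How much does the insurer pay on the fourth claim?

Bill 1, €12,781: deductible takes €1,450, €11,331 remains; coinsurance €11,331 × 10% = €1,133.10. Patient owes €2,583.10 (running OOP €2,583.10). Insurer: €12,781 − €2,583.10 = €10,197.90.
Bill 2, €11,314: deductible met; 10% of €11,314 = €1,131.40. Patient pays €1,131.40; OOP now €3,714.50. Insurer: €11,314 − €1,131.40 = €10,182.60.
Bill 3, €482: 10% coinsurance on €482 = €48.20. Patient owes €48.20 (running OOP €3,762.70). Insurer: €482 − €48.20 = €433.80.
Bill 4, €11,401: deductible already satisfied, so patient's share is 10% × €11,401 = €1,140.10. Adding that to €3,762.70 gives €4,902.80, past the €3,900 cap; patient pays only €3,900 − €3,762.70 = €137.30. Insurer: €11,401 − €137.30 = €11,263.70.

€11,263.70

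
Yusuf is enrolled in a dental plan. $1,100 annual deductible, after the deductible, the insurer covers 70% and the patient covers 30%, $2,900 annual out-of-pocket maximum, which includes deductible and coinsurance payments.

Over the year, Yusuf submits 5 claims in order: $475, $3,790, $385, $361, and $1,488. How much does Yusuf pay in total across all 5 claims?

$2,719.70

#1 ($475): entire amount goes to the deductible. Cost to patient: $475. OOP to date $475.
#2 ($3,790): $625 finishes the deductible; $3,165 goes to coinsurance; coinsurance $3,165 × 30% = $949.50. Patient pays $1,574.50; OOP now $2,049.50.
#3 ($385): deductible met; 30% of $385 = $115.50. Cost to patient: $115.50. OOP to date $2,165.
#4 ($361): 30% coinsurance on $361 = $108.30. Patient owes $108.30 (running OOP $2,273.30).
#5 ($1,488): 30% coinsurance on $1,488 = $446.40. Patient owes $446.40 (running OOP $2,719.70).
Summing the patient's payments: $475 + $1,574.50 + $115.50 + $108.30 + $446.40 = $2,719.70.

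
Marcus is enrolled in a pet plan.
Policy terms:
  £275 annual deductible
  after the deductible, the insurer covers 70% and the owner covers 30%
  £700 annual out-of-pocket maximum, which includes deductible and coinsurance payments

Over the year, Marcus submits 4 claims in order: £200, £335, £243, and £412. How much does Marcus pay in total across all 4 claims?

£549.50

#1 (£200): fully absorbed by the deductible. Owner owes £200 (running OOP £200).
#2 (£335): £75 finishes the deductible; £260 goes to coinsurance; owner's 30% is £78. Cost to owner: £153. OOP to date £353.
#3 (£243): deductible already satisfied, so owner's share is 30% × £243 = £72.90. Cost to owner: £72.90. OOP to date £425.90.
#4 (£412): 30% coinsurance on £412 = £123.60. Cost to owner: £123.60. OOP to date £549.50.
Total paid by the owner: £200 + £153 + £72.90 + £123.60 = £549.50.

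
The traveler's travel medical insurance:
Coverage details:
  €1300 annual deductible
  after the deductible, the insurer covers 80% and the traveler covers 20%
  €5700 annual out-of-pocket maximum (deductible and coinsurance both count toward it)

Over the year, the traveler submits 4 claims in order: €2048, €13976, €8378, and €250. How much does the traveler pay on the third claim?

Bill 1, €2048: deductible takes €1300, €748 remains; 20% of €748 = €149.60. Cost to traveler: €1449.60. OOP to date €1449.60.
Bill 2, €13976: deductible already satisfied, so traveler's share is 20% × €13976 = €2795.20. Cost to traveler: €2795.20. OOP to date €4244.80.
Bill 3, €8378: deductible met; 20% of €8378 = €1675.60. OOP would hit €5920.40 > €5700, so the cap limits the traveler to €5700 − €4244.80 = €1455.20.

€1455.20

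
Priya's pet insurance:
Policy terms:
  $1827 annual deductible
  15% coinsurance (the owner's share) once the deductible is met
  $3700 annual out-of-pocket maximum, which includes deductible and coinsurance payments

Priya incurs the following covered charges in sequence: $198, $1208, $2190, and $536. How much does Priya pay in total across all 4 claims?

Claim 1 — $198: fully absorbed by the deductible. Owner pays $198; OOP now $198.
Claim 2 — $1208: all of it applies to the deductible. Owner owes $1208 (running OOP $1406).
Claim 3 — $2190: $421 finishes the deductible; $1769 goes to coinsurance; owner's 15% is $265.35. Owner pays $686.35; OOP now $2092.35.
Claim 4 — $536: deductible already satisfied, so owner's share is 15% × $536 = $80.40. Owner pays $80.40; OOP now $2172.75.
Summing the owner's payments: $198 + $1208 + $686.35 + $80.40 = $2172.75.

$2172.75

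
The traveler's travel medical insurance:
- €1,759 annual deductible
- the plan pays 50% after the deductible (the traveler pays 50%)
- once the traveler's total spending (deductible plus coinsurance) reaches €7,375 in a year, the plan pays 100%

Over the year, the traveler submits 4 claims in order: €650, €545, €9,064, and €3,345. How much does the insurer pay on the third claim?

Claim 1 — €650: fully absorbed by the deductible. Traveler owes €650 (running OOP €650). Insurer: €650 − €650 = €0.
Claim 2 — €545: fully absorbed by the deductible. Traveler pays €545; OOP now €1,195. Plan pays €545 − €545 = €0.
Claim 3 — €9,064: €564 finishes the deductible; €8,500 goes to coinsurance; 50% of €8,500 = €4,250. Cost to traveler: €4,814. OOP to date €6,009. Plan pays €9,064 − €4,814 = €4,250.

€4,250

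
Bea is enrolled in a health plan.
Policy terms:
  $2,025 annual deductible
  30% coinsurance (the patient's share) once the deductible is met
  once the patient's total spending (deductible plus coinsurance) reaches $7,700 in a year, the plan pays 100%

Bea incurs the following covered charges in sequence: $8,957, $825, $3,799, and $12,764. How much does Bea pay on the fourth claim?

$2,208.20

Bill 1, $8,957: $2,025 to deductible, leaving $6,932; 30% of $6,932 = $2,079.60. Cost to patient: $4,104.60. OOP to date $4,104.60.
Bill 2, $825: 30% coinsurance on $825 = $247.50. Patient pays $247.50; OOP now $4,352.10.
Bill 3, $3,799: 30% coinsurance on $3,799 = $1,139.70. Patient owes $1,139.70 (running OOP $5,491.80).
Bill 4, $12,764: 30% coinsurance on $12,764 = $3,829.20. That would push OOP to $9,321, over the $7,700 cap, so patient pays $7,700 − $5,491.80 = $2,208.20.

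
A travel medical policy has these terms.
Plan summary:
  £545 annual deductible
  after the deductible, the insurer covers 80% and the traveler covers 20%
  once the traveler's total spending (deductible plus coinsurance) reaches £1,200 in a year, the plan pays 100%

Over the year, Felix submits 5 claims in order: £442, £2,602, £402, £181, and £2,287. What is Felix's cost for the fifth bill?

Bill 1, £442: all of it applies to the deductible. Traveler pays £442; OOP now £442.
Bill 2, £2,602: deductible takes £103, £2,499 remains; traveler's 20% is £499.80. Traveler owes £602.80 (running OOP £1,044.80).
Bill 3, £402: deductible already satisfied, so traveler's share is 20% × £402 = £80.40. Traveler owes £80.40 (running OOP £1,125.20).
Bill 4, £181: deductible already satisfied, so traveler's share is 20% × £181 = £36.20. Traveler owes £36.20 (running OOP £1,161.40).
Bill 5, £2,287: deductible already satisfied, so traveler's share is 20% × £2,287 = £457.40. Adding that to £1,161.40 gives £1,618.80, past the £1,200 cap; traveler pays only £1,200 − £1,161.40 = £38.60.

£38.60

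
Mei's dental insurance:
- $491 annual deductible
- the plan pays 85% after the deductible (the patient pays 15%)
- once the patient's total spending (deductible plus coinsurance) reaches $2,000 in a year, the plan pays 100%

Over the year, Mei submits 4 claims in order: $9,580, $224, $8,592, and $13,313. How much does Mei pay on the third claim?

$112.05

Claim 1 — $9,580: $491 to deductible, leaving $9,089; coinsurance $9,089 × 15% = $1,363.35. Patient pays $1,854.35; OOP now $1,854.35.
Claim 2 — $224: deductible met; 15% of $224 = $33.60. Cost to patient: $33.60. OOP to date $1,887.95.
Claim 3 — $8,592: deductible already satisfied, so patient's share is 15% × $8,592 = $1,288.80. That would push OOP to $3,176.75, over the $2,000 cap, so patient pays $2,000 − $1,887.95 = $112.05.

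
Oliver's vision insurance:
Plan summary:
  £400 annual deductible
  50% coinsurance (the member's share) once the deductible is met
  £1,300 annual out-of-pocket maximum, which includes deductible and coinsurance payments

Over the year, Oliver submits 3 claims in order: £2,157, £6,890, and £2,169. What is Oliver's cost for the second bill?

#1 (£2,157): £400 to deductible, leaving £1,757; member's 50% is £878.50. Cost to member: £1,278.50. OOP to date £1,278.50.
#2 (£6,890): deductible already satisfied, so member's share is 50% × £6,890 = £3,445. OOP would hit £4,723.50 > £1,300, so the cap limits the member to £1,300 − £1,278.50 = £21.50.

£21.50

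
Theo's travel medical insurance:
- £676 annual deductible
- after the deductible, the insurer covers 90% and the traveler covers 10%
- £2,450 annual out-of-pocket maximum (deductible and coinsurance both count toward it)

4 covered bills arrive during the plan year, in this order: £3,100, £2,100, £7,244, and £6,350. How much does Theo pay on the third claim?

Bill 1, £3,100: £676 finishes the deductible; £2,424 goes to coinsurance; traveler's 10% is £242.40. Cost to traveler: £918.40. OOP to date £918.40.
Bill 2, £2,100: 10% coinsurance on £2,100 = £210. Traveler owes £210 (running OOP £1,128.40).
Bill 3, £7,244: deductible met; 10% of £7,244 = £724.40. Traveler pays £724.40; OOP now £1,852.80.

£724.40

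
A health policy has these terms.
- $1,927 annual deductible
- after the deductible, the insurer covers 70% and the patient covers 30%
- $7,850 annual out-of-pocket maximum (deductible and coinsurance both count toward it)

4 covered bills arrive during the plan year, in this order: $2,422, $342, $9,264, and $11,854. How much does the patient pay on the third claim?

#1 ($2,422): deductible takes $1,927, $495 remains; patient's 30% is $148.50. Patient pays $2,075.50; OOP now $2,075.50.
#2 ($342): deductible met; 30% of $342 = $102.60. Patient owes $102.60 (running OOP $2,178.10).
#3 ($9,264): deductible already satisfied, so patient's share is 30% × $9,264 = $2,779.20. Cost to patient: $2,779.20. OOP to date $4,957.30.

$2,779.20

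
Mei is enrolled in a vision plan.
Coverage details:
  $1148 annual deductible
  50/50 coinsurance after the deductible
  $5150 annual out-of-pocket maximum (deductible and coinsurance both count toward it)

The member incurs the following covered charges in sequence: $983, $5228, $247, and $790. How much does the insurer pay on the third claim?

$123.50

Claim 1 — $983: fully absorbed by the deductible. Member pays $983; OOP now $983. Plan pays $983 − $983 = $0.
Claim 2 — $5228: deductible takes $165, $5063 remains; member's 50% is $2531.50. Cost to member: $2696.50. OOP to date $3679.50. Insurer: $5228 − $2696.50 = $2531.50.
Claim 3 — $247: 50% coinsurance on $247 = $123.50. Member pays $123.50; OOP now $3803. Plan pays $247 − $123.50 = $123.50.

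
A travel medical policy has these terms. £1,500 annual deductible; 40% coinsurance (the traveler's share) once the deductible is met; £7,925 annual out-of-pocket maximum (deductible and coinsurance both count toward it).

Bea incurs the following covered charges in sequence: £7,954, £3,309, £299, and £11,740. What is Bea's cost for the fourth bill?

Claim 1 (£7,954): £1,500 finishes the deductible; £6,454 goes to coinsurance; traveler's 40% is £2,581.60. Traveler owes £4,081.60 (running OOP £4,081.60).
Claim 2 (£3,309): 40% coinsurance on £3,309 = £1,323.60. Cost to traveler: £1,323.60. OOP to date £5,405.20.
Claim 3 (£299): deductible already satisfied, so traveler's share is 40% × £299 = £119.60. Cost to traveler: £119.60. OOP to date £5,524.80.
Claim 4 (£11,740): 40% coinsurance on £11,740 = £4,696. OOP would hit £10,220.80 > £7,925, so the cap limits the traveler to £7,925 − £5,524.80 = £2,400.20.

£2,400.20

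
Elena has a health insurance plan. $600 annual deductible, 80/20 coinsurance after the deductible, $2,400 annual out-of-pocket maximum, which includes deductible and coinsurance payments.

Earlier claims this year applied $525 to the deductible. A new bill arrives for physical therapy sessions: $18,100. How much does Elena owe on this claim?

$1,875

Deductible still to meet: $600 − $525 = $75.
After the $75 deductible portion, $18,100 − $75 = $18,025 is subject to coinsurance.
Coinsurance: $18,025 × 20% = $3,605.
So the patient owes $75 + $3,605 = $3,680 before any cap.
That would bring total out-of-pocket to $4,205, past the $2,400 cap. The patient is capped at $2,400 − $525 = $1,875 on this claim.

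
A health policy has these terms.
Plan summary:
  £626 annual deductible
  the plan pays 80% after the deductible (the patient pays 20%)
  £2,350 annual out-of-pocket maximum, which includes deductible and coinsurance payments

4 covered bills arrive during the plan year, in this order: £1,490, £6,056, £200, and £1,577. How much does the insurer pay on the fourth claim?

Claim 1 (£1,490): deductible takes £626, £864 remains; patient's 20% is £172.80. Patient pays £798.80; OOP now £798.80. Insurer: £1,490 − £798.80 = £691.20.
Claim 2 (£6,056): 20% coinsurance on £6,056 = £1,211.20. Patient pays £1,211.20; OOP now £2,010. Plan pays £6,056 − £1,211.20 = £4,844.80.
Claim 3 (£200): 20% coinsurance on £200 = £40. Patient pays £40; OOP now £2,050. Plan pays £200 − £40 = £160.
Claim 4 (£1,577): deductible met; 20% of £1,577 = £315.40. That would push OOP to £2,365.40, over the £2,350 cap, so patient pays £2,350 − £2,050 = £300. Insurer: £1,577 − £300 = £1,277.

£1,277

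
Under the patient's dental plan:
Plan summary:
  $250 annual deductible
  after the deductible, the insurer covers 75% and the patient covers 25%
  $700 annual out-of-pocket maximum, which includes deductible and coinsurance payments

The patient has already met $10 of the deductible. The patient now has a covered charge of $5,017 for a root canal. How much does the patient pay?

Deductible still to meet: $250 − $10 = $240.
That leaves $5,017 − $240 = $4,777 for coinsurance.
25% of $4,777 = $1,194.25 falls to the patient.
That puts the patient's cost at $240 + $1,194.25 = $1,434.25 before any cap.
That would bring total out-of-pocket to $1,444.25, past the $700 cap. The patient is capped at $700 − $10 = $690 on this claim.

$690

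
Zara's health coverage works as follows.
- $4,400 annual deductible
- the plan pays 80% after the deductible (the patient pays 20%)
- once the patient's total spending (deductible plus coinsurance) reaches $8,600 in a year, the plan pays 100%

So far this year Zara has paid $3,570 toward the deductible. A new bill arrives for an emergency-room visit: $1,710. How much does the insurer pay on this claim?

$3,570 of the $4,400 deductible is already met, leaving $830.
That leaves $1,710 − $830 = $880 for coinsurance.
Patient's 20% share of $880 is $176.
Patient responsibility before any cap: $830 + $176 = $1,006.
Total out-of-pocket so far would be $3,570 + $1,006 = $4,576, below the $8,600 cap — no reduction.
The plan picks up $1,710 − $1,006 = $704.

$704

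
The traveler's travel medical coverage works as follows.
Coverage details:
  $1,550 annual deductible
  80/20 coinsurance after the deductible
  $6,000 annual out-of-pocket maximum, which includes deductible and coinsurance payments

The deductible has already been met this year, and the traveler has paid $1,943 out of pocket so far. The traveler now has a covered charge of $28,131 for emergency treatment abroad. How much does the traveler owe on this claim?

With the deductible met, the entire $28,131 is subject to coinsurance.
Traveler's 20% share of $28,131 is $5,626.20.
Adding $5,626.20 to the $1,943 already spent would give $7,569.20, which exceeds the $6,000 cap; the traveler pays just $6,000 − $1,943 = $4,057.

$4,057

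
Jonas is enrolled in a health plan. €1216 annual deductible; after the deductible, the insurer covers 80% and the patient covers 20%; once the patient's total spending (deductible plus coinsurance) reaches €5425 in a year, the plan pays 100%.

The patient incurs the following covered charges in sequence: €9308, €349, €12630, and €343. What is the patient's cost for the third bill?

€2520.80

Claim 1 — €9308: €1216 to deductible, leaving €8092; patient's 20% is €1618.40. Cost to patient: €2834.40. OOP to date €2834.40.
Claim 2 — €349: deductible met; 20% of €349 = €69.80. Patient pays €69.80; OOP now €2904.20.
Claim 3 — €12630: deductible already satisfied, so patient's share is 20% × €12630 = €2526. That would push OOP to €5430.20, over the €5425 cap, so patient pays €5425 − €2904.20 = €2520.80.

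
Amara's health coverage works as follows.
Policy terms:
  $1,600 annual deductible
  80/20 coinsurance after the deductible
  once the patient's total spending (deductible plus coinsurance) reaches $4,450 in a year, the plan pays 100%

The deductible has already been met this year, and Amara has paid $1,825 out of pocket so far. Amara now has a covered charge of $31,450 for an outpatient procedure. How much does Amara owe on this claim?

$2,625

With the deductible met, the entire $31,450 is subject to coinsurance.
Coinsurance: $31,450 × 20% = $6,290.
Adding $6,290 to the $1,825 already spent would give $8,115, which exceeds the $4,450 cap; the patient pays just $4,450 − $1,825 = $2,625.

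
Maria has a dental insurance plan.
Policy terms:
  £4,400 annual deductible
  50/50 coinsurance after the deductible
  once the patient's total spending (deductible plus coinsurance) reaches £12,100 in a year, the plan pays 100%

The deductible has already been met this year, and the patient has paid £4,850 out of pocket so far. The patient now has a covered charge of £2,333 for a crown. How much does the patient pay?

With the deductible met, the entire £2,333 is subject to coinsurance.
Coinsurance: £2,333 × 50% = £1,166.50.
Total out-of-pocket so far would be £4,850 + £1,166.50 = £6,016.50, below the £12,100 cap — no reduction.

£1,166.50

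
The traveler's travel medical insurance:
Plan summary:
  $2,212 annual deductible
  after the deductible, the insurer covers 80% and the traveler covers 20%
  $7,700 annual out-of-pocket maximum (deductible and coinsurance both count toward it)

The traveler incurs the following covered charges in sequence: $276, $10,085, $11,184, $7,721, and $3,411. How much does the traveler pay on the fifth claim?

#1 ($276): entire amount goes to the deductible. Traveler owes $276 (running OOP $276).
#2 ($10,085): $1,936 to deductible, leaving $8,149; traveler's 20% is $1,629.80. Traveler owes $3,565.80 (running OOP $3,841.80).
#3 ($11,184): deductible met; 20% of $11,184 = $2,236.80. Traveler pays $2,236.80; OOP now $6,078.60.
#4 ($7,721): 20% coinsurance on $7,721 = $1,544.20. Traveler owes $1,544.20 (running OOP $7,622.80).
#5 ($3,411): deductible met; 20% of $3,411 = $682.20. Adding that to $7,622.80 gives $8,305, past the $7,700 cap; traveler pays only $7,700 − $7,622.80 = $77.20.

$77.20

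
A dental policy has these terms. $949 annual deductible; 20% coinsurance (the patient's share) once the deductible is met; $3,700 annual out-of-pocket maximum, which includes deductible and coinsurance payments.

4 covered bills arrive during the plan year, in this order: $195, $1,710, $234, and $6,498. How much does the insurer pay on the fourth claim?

$5,198.40

Bill 1, $195: all of it applies to the deductible. Patient owes $195 (running OOP $195). Insurer: $195 − $195 = $0.
Bill 2, $1,710: $754 finishes the deductible; $956 goes to coinsurance; patient's 20% is $191.20. Cost to patient: $945.20. OOP to date $1,140.20. Plan pays $1,710 − $945.20 = $764.80.
Bill 3, $234: 20% coinsurance on $234 = $46.80. Patient owes $46.80 (running OOP $1,187). Plan pays $234 − $46.80 = $187.20.
Bill 4, $6,498: 20% coinsurance on $6,498 = $1,299.60. Patient pays $1,299.60; OOP now $2,486.60. Insurer: $6,498 − $1,299.60 = $5,198.40.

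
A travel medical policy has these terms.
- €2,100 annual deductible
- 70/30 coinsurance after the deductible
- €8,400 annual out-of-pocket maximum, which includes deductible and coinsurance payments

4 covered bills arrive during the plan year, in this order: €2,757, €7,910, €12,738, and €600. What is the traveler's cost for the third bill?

€3,729.90

Claim 1 (€2,757): €2,100 to deductible, leaving €657; traveler's 30% is €197.10. Traveler pays €2,297.10; OOP now €2,297.10.
Claim 2 (€7,910): deductible already satisfied, so traveler's share is 30% × €7,910 = €2,373. Traveler pays €2,373; OOP now €4,670.10.
Claim 3 (€12,738): deductible met; 30% of €12,738 = €3,821.40. OOP would hit €8,491.50 > €8,400, so the cap limits the traveler to €8,400 − €4,670.10 = €3,729.90.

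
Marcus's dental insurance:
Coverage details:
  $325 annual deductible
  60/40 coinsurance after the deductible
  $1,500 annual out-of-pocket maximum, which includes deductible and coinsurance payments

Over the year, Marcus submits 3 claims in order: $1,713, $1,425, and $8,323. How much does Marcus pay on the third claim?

$49.80

Bill 1, $1,713: $325 finishes the deductible; $1,388 goes to coinsurance; patient's 40% is $555.20. Patient owes $880.20 (running OOP $880.20).
Bill 2, $1,425: deductible met; 40% of $1,425 = $570. Patient owes $570 (running OOP $1,450.20).
Bill 3, $8,323: deductible met; 40% of $8,323 = $3,329.20. That would push OOP to $4,779.40, over the $1,500 cap, so patient pays $1,500 − $1,450.20 = $49.80.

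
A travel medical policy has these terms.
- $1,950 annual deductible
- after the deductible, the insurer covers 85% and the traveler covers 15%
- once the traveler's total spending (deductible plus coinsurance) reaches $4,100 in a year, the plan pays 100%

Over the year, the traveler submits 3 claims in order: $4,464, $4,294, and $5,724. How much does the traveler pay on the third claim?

Claim 1 ($4,464): $1,950 finishes the deductible; $2,514 goes to coinsurance; traveler's 15% is $377.10. Cost to traveler: $2,327.10. OOP to date $2,327.10.
Claim 2 ($4,294): deductible already satisfied, so traveler's share is 15% × $4,294 = $644.10. Cost to traveler: $644.10. OOP to date $2,971.20.
Claim 3 ($5,724): 15% coinsurance on $5,724 = $858.60. Traveler owes $858.60 (running OOP $3,829.80).

$858.60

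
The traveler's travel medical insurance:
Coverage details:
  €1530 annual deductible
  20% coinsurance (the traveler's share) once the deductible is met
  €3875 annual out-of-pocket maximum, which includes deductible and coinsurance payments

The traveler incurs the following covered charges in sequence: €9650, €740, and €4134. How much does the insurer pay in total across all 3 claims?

€10649

Claim 1 — €9650: €1530 to deductible, leaving €8120; traveler's 20% is €1624. Traveler owes €3154 (running OOP €3154). Insurer: €9650 − €3154 = €6496.
Claim 2 — €740: 20% coinsurance on €740 = €148. Traveler owes €148 (running OOP €3302). Insurer: €740 − €148 = €592.
Claim 3 — €4134: deductible met; 20% of €4134 = €826.80. That would push OOP to €4128.80, over the €3875 cap, so traveler pays €3875 − €3302 = €573. Plan pays €4134 − €573 = €3561.
Insurer total = bills − traveler's total = €14524 − €3875 = €10649.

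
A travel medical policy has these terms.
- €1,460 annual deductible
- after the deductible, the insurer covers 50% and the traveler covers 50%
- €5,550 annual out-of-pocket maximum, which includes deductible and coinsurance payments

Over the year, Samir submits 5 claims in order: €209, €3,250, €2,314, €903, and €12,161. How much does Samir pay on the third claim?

#1 (€209): entire amount goes to the deductible. Cost to traveler: €209. OOP to date €209.
#2 (€3,250): deductible takes €1,251, €1,999 remains; traveler's 50% is €999.50. Traveler owes €2,250.50 (running OOP €2,459.50).
#3 (€2,314): 50% coinsurance on €2,314 = €1,157. Traveler pays €1,157; OOP now €3,616.50.

€1,157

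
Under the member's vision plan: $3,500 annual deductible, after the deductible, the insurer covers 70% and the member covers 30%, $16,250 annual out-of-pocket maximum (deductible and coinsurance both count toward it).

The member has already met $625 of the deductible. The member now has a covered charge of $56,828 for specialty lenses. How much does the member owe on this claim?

$625 of the $3,500 deductible is already met, leaving $2,875.
The remaining $53,953 (= $56,828 − $2,875) moves to coinsurance.
30% of $53,953 = $16,185.90 falls to the member.
So the member owes $2,875 + $16,185.90 = $19,060.90 before any cap.
Adding $19,060.90 to the $625 already spent would give $19,685.90, which exceeds the $16,250 cap; the member pays just $16,250 − $625 = $15,625.

$15,625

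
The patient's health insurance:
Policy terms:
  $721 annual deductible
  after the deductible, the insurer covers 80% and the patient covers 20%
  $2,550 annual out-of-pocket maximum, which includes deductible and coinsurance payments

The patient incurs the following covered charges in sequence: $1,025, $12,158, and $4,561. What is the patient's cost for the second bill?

$1,768.20

Claim 1 ($1,025): deductible takes $721, $304 remains; patient's 20% is $60.80. Patient owes $781.80 (running OOP $781.80).
Claim 2 ($12,158): 20% coinsurance on $12,158 = $2,431.60. OOP would hit $3,213.40 > $2,550, so the cap limits the patient to $2,550 − $781.80 = $1,768.20.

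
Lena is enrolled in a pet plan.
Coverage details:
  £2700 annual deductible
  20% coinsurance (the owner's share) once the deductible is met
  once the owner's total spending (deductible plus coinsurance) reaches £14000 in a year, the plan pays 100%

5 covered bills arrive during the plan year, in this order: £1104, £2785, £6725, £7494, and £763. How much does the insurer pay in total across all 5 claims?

£12936.80

Claim 1 (£1104): fully absorbed by the deductible. Cost to owner: £1104. OOP to date £1104. Plan pays £1104 − £1104 = £0.
Claim 2 (£2785): £1596 finishes the deductible; £1189 goes to coinsurance; coinsurance £1189 × 20% = £237.80. Cost to owner: £1833.80. OOP to date £2937.80. Insurer: £2785 − £1833.80 = £951.20.
Claim 3 (£6725): deductible already satisfied, so owner's share is 20% × £6725 = £1345. Owner owes £1345 (running OOP £4282.80). Plan pays £6725 − £1345 = £5380.
Claim 4 (£7494): 20% coinsurance on £7494 = £1498.80. Owner owes £1498.80 (running OOP £5781.60). Plan pays £7494 − £1498.80 = £5995.20.
Claim 5 (£763): deductible already satisfied, so owner's share is 20% × £763 = £152.60. Owner pays £152.60; OOP now £5934.20. Insurer: £763 − £152.60 = £610.40.
Insurer total = bills − owner's total = £18871 − £5934.20 = £12936.80.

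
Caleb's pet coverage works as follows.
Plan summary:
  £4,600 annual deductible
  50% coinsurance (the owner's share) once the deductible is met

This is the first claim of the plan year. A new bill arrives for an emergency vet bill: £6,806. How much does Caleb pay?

£5,703

The full £4,600 deductible is still open; £4,600 of this bill applies to it.
After the £4,600 deductible portion, £6,806 − £4,600 = £2,206 is subject to coinsurance.
50% of £2,206 = £1,103 falls to the owner.
Owner responsibility: £4,600 + £1,103 = £5,703.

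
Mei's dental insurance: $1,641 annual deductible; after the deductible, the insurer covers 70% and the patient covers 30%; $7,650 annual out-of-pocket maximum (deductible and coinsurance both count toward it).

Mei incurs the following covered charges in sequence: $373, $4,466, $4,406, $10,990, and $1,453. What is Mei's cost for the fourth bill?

#1 ($373): fully absorbed by the deductible. Cost to patient: $373. OOP to date $373.
#2 ($4,466): $1,268 finishes the deductible; $3,198 goes to coinsurance; patient's 30% is $959.40. Cost to patient: $2,227.40. OOP to date $2,600.40.
#3 ($4,406): 30% coinsurance on $4,406 = $1,321.80. Patient pays $1,321.80; OOP now $3,922.20.
#4 ($10,990): deductible already satisfied, so patient's share is 30% × $10,990 = $3,297. Patient owes $3,297 (running OOP $7,219.20).

$3,297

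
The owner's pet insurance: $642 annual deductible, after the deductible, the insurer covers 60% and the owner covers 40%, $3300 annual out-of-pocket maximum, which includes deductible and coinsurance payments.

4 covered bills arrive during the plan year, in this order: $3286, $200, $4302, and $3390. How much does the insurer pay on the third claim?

$2781.60

Claim 1 — $3286: $642 finishes the deductible; $2644 goes to coinsurance; coinsurance $2644 × 40% = $1057.60. Owner owes $1699.60 (running OOP $1699.60). Insurer: $3286 − $1699.60 = $1586.40.
Claim 2 — $200: deductible met; 40% of $200 = $80. Cost to owner: $80. OOP to date $1779.60. Insurer: $200 − $80 = $120.
Claim 3 — $4302: deductible met; 40% of $4302 = $1720.80. That would push OOP to $3500.40, over the $3300 cap, so owner pays $3300 − $1779.60 = $1520.40. Insurer: $4302 − $1520.40 = $2781.60.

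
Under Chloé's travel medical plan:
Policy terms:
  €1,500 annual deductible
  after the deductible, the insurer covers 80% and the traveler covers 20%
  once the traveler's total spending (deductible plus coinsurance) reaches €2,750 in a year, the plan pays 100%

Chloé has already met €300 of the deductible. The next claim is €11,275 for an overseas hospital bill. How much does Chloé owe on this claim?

€2,450

€300 of the €1,500 deductible is already met, leaving €1,200.
The remaining €10,075 (= €11,275 − €1,200) moves to coinsurance.
Coinsurance: €10,075 × 20% = €2,015.
That puts the traveler's cost at €1,200 + €2,015 = €3,215 before any cap.
That would bring total out-of-pocket to €3,515, past the €2,750 cap. The traveler is capped at €2,750 − €300 = €2,450 on this claim.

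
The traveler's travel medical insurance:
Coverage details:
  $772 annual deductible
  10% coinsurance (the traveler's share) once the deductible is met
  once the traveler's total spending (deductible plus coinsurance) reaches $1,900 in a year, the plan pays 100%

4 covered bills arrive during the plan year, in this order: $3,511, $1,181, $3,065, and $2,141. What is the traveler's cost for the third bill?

$306.50

#1 ($3,511): deductible takes $772, $2,739 remains; traveler's 10% is $273.90. Traveler pays $1,045.90; OOP now $1,045.90.
#2 ($1,181): deductible already satisfied, so traveler's share is 10% × $1,181 = $118.10. Traveler pays $118.10; OOP now $1,164.
#3 ($3,065): deductible already satisfied, so traveler's share is 10% × $3,065 = $306.50. Traveler owes $306.50 (running OOP $1,470.50).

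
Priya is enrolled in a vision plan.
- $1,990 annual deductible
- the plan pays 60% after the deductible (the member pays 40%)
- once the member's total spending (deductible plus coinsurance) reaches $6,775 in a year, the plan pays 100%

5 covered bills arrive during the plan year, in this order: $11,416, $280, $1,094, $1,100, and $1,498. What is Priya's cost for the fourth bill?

Claim 1 — $11,416: $1,990 to deductible, leaving $9,426; member's 40% is $3,770.40. Member owes $5,760.40 (running OOP $5,760.40).
Claim 2 — $280: deductible already satisfied, so member's share is 40% × $280 = $112. Member owes $112 (running OOP $5,872.40).
Claim 3 — $1,094: 40% coinsurance on $1,094 = $437.60. Member owes $437.60 (running OOP $6,310).
Claim 4 — $1,100: 40% coinsurance on $1,100 = $440. Cost to member: $440. OOP to date $6,750.

$440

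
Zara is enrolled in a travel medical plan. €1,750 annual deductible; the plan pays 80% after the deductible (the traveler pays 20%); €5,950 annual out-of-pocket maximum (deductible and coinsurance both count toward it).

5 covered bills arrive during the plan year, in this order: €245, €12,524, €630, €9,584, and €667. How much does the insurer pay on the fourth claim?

Claim 1 (€245): entire amount goes to the deductible. Traveler owes €245 (running OOP €245). Plan pays €245 − €245 = €0.
Claim 2 (€12,524): €1,505 finishes the deductible; €11,019 goes to coinsurance; 20% of €11,019 = €2,203.80. Traveler owes €3,708.80 (running OOP €3,953.80). Plan pays €12,524 − €3,708.80 = €8,815.20.
Claim 3 (€630): deductible met; 20% of €630 = €126. Traveler owes €126 (running OOP €4,079.80). Plan pays €630 − €126 = €504.
Claim 4 (€9,584): deductible met; 20% of €9,584 = €1,916.80. That would push OOP to €5,996.60, over the €5,950 cap, so traveler pays €5,950 − €4,079.80 = €1,870.20. Insurer: €9,584 − €1,870.20 = €7,713.80.

€7,713.80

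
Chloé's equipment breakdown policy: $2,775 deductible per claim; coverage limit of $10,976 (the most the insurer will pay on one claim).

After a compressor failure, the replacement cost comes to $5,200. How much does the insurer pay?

Less the $2,775 deductible: $5,200 − $2,775 = $2,425.
$2,425 is within the $10,976 limit, so the insurer pays $2,425.

$2,425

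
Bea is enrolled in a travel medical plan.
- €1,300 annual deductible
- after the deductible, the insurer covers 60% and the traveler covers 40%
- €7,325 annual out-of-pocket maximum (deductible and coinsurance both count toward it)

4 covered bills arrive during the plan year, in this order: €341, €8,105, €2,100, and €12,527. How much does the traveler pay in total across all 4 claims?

Bill 1, €341: all of it applies to the deductible. Traveler owes €341 (running OOP €341).
Bill 2, €8,105: €959 to deductible, leaving €7,146; traveler's 40% is €2,858.40. Traveler owes €3,817.40 (running OOP €4,158.40).
Bill 3, €2,100: deductible met; 40% of €2,100 = €840. Traveler pays €840; OOP now €4,998.40.
Bill 4, €12,527: deductible met; 40% of €12,527 = €5,010.80. That would push OOP to €10,009.20, over the €7,325 cap, so traveler pays €7,325 − €4,998.40 = €2,326.60.
Summing the traveler's payments: €341 + €3,817.40 + €840 + €2,326.60 = €7,325.

€7,325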